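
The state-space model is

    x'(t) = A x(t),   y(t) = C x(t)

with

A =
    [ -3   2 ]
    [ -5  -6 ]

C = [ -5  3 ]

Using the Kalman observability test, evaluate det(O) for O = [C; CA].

CA = [[0, -28]]
Observability matrix O = [C; CA] = [[-5, 3], [0, -28]]
det(O) = (-5)·(-28) - 3·0 = 140 - 0 = 140
Since det(O) ≠ 0, rank(O) = 2 and the system is completely observable.

140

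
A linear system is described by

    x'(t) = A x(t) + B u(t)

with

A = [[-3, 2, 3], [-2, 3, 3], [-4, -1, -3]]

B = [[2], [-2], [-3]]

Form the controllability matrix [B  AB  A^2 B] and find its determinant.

AB = [[-19], [-19], [3]]
A^2B = [[28], [-10], [86]]
Controllability matrix C = [B  AB  A^2B] = [[2, -19, 28], [-2, -19, -10], [-3, 3, 86]]
Expanding along the first row, det(C) = 2·((-19)·86 - (-10)·3) - (-19)·((-2)·86 - (-10)·(-3)) + 28·((-2)·3 - (-19)·(-3)) = 2·(-1604) - (-19)·(-202) + 28·(-63) = -8810
Since det(C) ≠ 0, rank(C) = 3 and the system is completely controllable.

-8810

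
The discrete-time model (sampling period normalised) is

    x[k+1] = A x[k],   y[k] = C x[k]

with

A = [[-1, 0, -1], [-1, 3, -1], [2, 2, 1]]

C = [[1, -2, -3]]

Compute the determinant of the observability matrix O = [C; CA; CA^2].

CA = [[-5, -12, -2]]
CA^2 = [[13, -40, 15]]
Observability matrix O = [C; CA; CA^2] = [[1, -2, -3], [-5, -12, -2], [13, -40, 15]]
Expanding along the first row, det(O) = 1·((-12)·15 - (-2)·(-40)) - (-2)·((-5)·15 - (-2)·13) + (-3)·((-5)·(-40) - (-12)·13) = 1·(-260) - (-2)·(-49) + (-3)·356 = -1426
Since det(O) ≠ 0, rank(O) = 3 and the system is completely observable.

-1426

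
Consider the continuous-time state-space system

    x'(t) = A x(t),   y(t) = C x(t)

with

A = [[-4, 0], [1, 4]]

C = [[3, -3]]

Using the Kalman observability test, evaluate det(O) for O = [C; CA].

-81

CA = [[-15, -12]]
Observability matrix O = [C; CA] = [[3, -3], [-15, -12]]
det(O) = 3·(-12) - (-3)·(-15) = -36 - 45 = -81
Since det(O) ≠ 0, rank(O) = 2 and the system is completely observable.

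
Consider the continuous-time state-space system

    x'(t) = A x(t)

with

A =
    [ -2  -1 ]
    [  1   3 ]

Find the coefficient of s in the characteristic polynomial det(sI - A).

For a 2×2 matrix, det(sI - A) = s^2 - (tr A)s + det A.
tr A = 1, det A = -5.
So p(s) = s^2 - s - 5.
The coefficient of s is -1.

-1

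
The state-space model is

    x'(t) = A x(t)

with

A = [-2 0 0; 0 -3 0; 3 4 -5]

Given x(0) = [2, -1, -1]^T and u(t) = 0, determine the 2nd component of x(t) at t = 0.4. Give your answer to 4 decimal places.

det(sI - A) = s^3 - (tr A)s^2 + (M11 + M22 + M33)s - det A, where Mii is the 2×2 principal minor of A obtained by deleting row i and column i.
tr A = (-2) + (-3) + (-5) = -10; M11 = (-3)·(-5) - 0·4 = 15 - 0 = 15; M22 = (-2)·(-5) - 0·3 = 10 - 0 = 10; M33 = (-2)·(-3) - 0·0 = 6 - 0 = 6; sum of minors = 31.
det A = (-2)·((-3)·(-5) - 0·4) - 0·(0·(-5) - 0·3) + 0·(0·4 - (-3)·3) = (-2)·15 - 0·0 + 0·9 = -30.
So p(s) = det(sI - A) = s^3 + 10s^2 + 31s + 30.
Rational-root test: any integer root divides 30. Testing small divisors, s = -2 works: p(-2) = -8 + 40 + (-62) + 30 = 0, so (s + 2) is a factor.
Dividing, p(s) = (s + 2)(s^2 + 8s + 15).
Factor s^2 + 8s + 15: two numbers with sum -8 and product 15 are -3 and -5, so s^2 + 8s + 15 = (s + 3)(s + 5).
Hence p(s) = (s + 2) (s + 3) (s + 5), with roots -5, -3, -2.
The eigenvalues -5, -3, -2 are distinct and real, so A is diagonalisable and x(t) = e^{At} x(0) = V diag(e^{λ_i t}) V^{-1} x(0), where the columns of V are the eigenvectors.
λ = -5: A - (-5)I = [[3, 0, 0], [0, 2, 0], [3, 4, 0]]. v must be orthogonal to every row; (row 1) × (row 2) = [0, 0, 6], so take v_1 = [0, 0, 1]^T.
λ = -3: A - (-3)I = [[1, 0, 0], [0, 0, 0], [3, 4, -2]]. v must be orthogonal to every row; (row 1) × (row 3) = [0, 2, 4], so take v_2 = [0, 1, 2]^T.
λ = -2: A - (-2)I = [[0, 0, 0], [0, -1, 0], [3, 4, -3]]. v must be orthogonal to every row; (row 2) × (row 3) = [3, 0, 3], so take v_3 = [-1, 0, -1]^T.
V = [v_1 v_2 v_3] = [[0, 0, -1], [0, 1, 0], [1, 2, -1]] has det V = 1, so V^{-1} = adj(V)/det V = [[-1, -2, 1], [0, 1, 0], [-1, 0, 0]].
Modal coordinates z(0) = V^{-1} x(0): (-1)·2 + (-2)·(-1) + 1·(-1) = -1; 0·2 + 1·(-1) + 0·(-1) = -1; (-1)·2 + 0·(-1) + 0·(-1) = -2; so z(0) = [-1, -1, -2]^T.
x_2(t) = Σ_i (v_i)_2 · z_i(0) · e^{λ_i t} (row 2 of V times the modal terms).
x_2(0.4) = 0·(-1)·e^{-5·0.4} + 1·(-1)·e^{-3·0.4} + 0·(-2)·e^{-2·0.4} = 0·0.135335 + (-1)·0.301194 + 0·0.449329 = -0.3012.

-0.3012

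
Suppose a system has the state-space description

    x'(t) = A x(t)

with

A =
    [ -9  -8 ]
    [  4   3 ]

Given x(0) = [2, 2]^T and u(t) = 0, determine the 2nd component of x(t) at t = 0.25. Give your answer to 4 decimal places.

3.5268

det(sI - A) = s^2 - (tr A)s + det A, with tr A = (-9) + 3 = -6 and det A = (-9)·3 - (-8)·4 = -27 - (-32) = 5.
So p(s) = det(sI - A) = s^2 + 6s + 5.
Factor s^2 + 6s + 5: two numbers with sum -6 and product 5 are -1 and -5, so s^2 + 6s + 5 = (s + 1)(s + 5).
Hence p(s) = (s + 1) (s + 5), with roots -5, -1.
The eigenvalues -5, -1 are distinct and real, so A is diagonalisable and x(t) = e^{At} x(0) = V diag(e^{λ_i t}) V^{-1} x(0), where the columns of V are the eigenvectors.
λ = -5: A - (-5)I = [[-4, -8], [4, 8]]. Row 1 gives (-4)·v1 + (-8)·v2 = 0, so take v_1 = [2, -1]^T.
λ = -1: A - (-1)I = [[-8, -8], [4, 4]]. Row 1 gives (-8)·v1 + (-8)·v2 = 0, so take v_2 = [-1, 1]^T.
V = [v_1 v_2] = [[2, -1], [-1, 1]] has det V = 1, so V^{-1} = adj(V)/det V = [[1, 1], [1, 2]].
Modal coordinates z(0) = V^{-1} x(0): 1·2 + 1·2 = 4; 1·2 + 2·2 = 6; so z(0) = [4, 6]^T.
x_2(t) = Σ_i (v_i)_2 · z_i(0) · e^{λ_i t} (row 2 of V times the modal terms).
x_2(0.25) = (-1)·4·e^{-5·0.25} + 1·6·e^{-1·0.25} = (-4)·0.286505 + 6·0.778801 = 3.5268.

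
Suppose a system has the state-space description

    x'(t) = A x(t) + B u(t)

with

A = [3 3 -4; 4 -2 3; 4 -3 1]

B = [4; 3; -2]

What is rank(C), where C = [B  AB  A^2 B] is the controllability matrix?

AB = [[29], [4], [5]]
A^2B = [[79], [123], [109]]
Controllability matrix C = [B  AB  A^2B] = [[4, 29, 79], [3, 4, 123], [-2, 5, 109]]
det(C) = 4·(4·109 - 123·5) - 29·(3·109 - 123·(-2)) + 79·(3·5 - 4·(-2)) = 4·(-179) - 29·573 + 79·23 = -15516 ≠ 0, so rank(C) = 3.
rank(C) = 3 = n, so the pair (A, B) is completely controllable.

3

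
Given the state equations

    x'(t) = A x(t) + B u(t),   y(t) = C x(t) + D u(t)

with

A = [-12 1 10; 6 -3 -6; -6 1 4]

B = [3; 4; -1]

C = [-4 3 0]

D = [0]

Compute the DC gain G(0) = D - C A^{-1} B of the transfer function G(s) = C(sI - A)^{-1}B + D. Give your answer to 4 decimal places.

10.0000

G(0) = C(-A)^{-1}B + D = -C A^{-1} B + D.
det A = -36, so A^{-1} = (1/-36)·adj(A) = [[1/6, -1/6, -2/3], [-1/3, -1/3, 1/3], [1/3, -1/6, -5/6]]
A^{-1} B = [1/2, -8/3, 7/6]^T
C A^{-1} B = -10
G(0) = D - C A^{-1} B = 0 - (-10) = 10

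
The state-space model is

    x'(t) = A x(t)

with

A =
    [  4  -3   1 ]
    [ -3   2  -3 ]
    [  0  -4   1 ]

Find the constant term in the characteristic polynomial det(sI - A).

37

Expand det(sI - A) for the 3×3 matrix.
p(s) = s^3 - 7s^2 - 7s + 37.
(Check: constant term = det(-A) = (-1)^3 det A = 37; coefficient of s^2 = -tr A = -7.)
The constant term is 37.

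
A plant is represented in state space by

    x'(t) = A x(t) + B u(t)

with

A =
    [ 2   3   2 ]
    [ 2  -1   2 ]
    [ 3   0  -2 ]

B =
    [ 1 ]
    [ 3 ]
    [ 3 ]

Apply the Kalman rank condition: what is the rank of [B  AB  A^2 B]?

3

AB = [[17], [5], [-3]]
A^2B = [[43], [23], [57]]
Controllability matrix C = [B  AB  A^2B] = [[1, 17, 43], [3, 5, 23], [3, -3, 57]]
det(C) = 1·(5·57 - 23·(-3)) - 17·(3·57 - 23·3) + 43·(3·(-3) - 5·3) = 1·354 - 17·102 + 43·(-24) = -2412 ≠ 0, so rank(C) = 3.
rank(C) = 3 = n, so the pair (A, B) is completely controllable.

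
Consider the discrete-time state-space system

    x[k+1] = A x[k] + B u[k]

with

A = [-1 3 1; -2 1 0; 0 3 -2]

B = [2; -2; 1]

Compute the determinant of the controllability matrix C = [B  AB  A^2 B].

AB = [[-7], [-6], [-8]]
A^2B = [[-19], [8], [-2]]
Controllability matrix C = [B  AB  A^2B] = [[2, -7, -19], [-2, -6, 8], [1, -8, -2]]
Expanding along the first row, det(C) = 2·((-6)·(-2) - 8·(-8)) - (-7)·((-2)·(-2) - 8·1) + (-19)·((-2)·(-8) - (-6)·1) = 2·76 - (-7)·(-4) + (-19)·22 = -294
Since det(C) ≠ 0, rank(C) = 3 and the system is completely controllable.

-294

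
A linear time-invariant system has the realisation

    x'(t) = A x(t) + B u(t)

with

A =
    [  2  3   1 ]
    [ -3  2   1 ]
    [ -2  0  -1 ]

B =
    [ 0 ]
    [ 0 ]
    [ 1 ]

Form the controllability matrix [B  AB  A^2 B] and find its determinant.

AB = [[1], [1], [-1]]
A^2B = [[4], [-2], [-1]]
Controllability matrix C = [B  AB  A^2B] = [[0, 1, 4], [0, 1, -2], [1, -1, -1]]
Expanding along the first row, det(C) = 0·(1·(-1) - (-2)·(-1)) - 1·(0·(-1) - (-2)·1) + 4·(0·(-1) - 1·1) = 0·(-3) - 1·2 + 4·(-1) = -6
Since det(C) ≠ 0, rank(C) = 3 and the system is completely controllable.

-6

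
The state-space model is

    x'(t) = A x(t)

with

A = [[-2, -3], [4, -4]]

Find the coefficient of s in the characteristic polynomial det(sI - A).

For a 2×2 matrix, det(sI - A) = s^2 - (tr A)s + det A.
tr A = -6, det A = 20.
So p(s) = s^2 + 6s + 20.
The coefficient of s is 6.

6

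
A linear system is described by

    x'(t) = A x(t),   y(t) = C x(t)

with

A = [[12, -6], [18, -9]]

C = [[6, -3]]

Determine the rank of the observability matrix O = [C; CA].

1

CA = [[18, -9]]
Observability matrix O = [C; CA] = [[6, -3], [18, -9]]
Every row of O is a scalar multiple of row 1 = [6, -3] (multipliers 1, 3), so the rows span a one-dimensional space.
O ≠ 0, hence rank(O) = 1.
rank(O) = 1 < n = 2, so the pair (A, C) is not completely observable.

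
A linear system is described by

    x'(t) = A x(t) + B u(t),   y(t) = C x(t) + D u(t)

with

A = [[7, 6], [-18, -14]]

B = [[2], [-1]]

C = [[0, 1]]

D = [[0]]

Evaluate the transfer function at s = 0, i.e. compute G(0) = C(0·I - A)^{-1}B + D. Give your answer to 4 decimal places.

G(0) = C(-A)^{-1}B + D = -C A^{-1} B + D.
det A = 10, so A^{-1} = (1/10)·adj(A) = [[-7/5, -3/5], [9/5, 7/10]]
A^{-1} B = [-11/5, 29/10]^T
C A^{-1} B = 29/10
G(0) = D - C A^{-1} B = 0 - (29/10) = -29/10 ≈ -2.9000

-2.9000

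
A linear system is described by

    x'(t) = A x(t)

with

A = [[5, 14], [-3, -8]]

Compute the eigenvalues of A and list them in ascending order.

-2, -1

det(sI - A) = s^2 - (tr A)s + det A, with tr A = 5 + (-8) = -3 and det A = 5·(-8) - 14·(-3) = -40 - (-42) = 2.
So p(s) = det(sI - A) = s^2 + 3s + 2.
Factor s^2 + 3s + 2: two numbers with sum -3 and product 2 are -1 and -2, so s^2 + 3s + 2 = (s + 1)(s + 2).
Hence p(s) = (s + 1) (s + 2), with roots -2, -1.
All eigenvalues have negative real part, so the system is asymptotically stable.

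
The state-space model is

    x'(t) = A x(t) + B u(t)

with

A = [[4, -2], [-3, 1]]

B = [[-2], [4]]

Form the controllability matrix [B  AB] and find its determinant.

44

AB = [[-16], [10]]
Controllability matrix C = [B  AB] = [[-2, -16], [4, 10]]
det(C) = (-2)·10 - (-16)·4 = -20 - (-64) = 44
Since det(C) ≠ 0, rank(C) = 2 and the system is completely controllable.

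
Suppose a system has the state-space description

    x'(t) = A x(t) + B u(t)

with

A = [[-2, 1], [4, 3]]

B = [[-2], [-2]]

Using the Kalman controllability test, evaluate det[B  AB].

32

AB = [[2], [-14]]
Controllability matrix C = [B  AB] = [[-2, 2], [-2, -14]]
det(C) = (-2)·(-14) - 2·(-2) = 28 - (-4) = 32
Since det(C) ≠ 0, rank(C) = 2 and the system is completely controllable.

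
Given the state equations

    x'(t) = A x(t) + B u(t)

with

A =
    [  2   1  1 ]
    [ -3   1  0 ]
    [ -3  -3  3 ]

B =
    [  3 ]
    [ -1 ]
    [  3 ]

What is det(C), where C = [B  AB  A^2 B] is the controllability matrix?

AB = [[8], [-10], [3]]
A^2B = [[9], [-34], [15]]
Controllability matrix C = [B  AB  A^2B] = [[3, 8, 9], [-1, -10, -34], [3, 3, 15]]
Expanding along the first row, det(C) = 3·((-10)·15 - (-34)·3) - 8·((-1)·15 - (-34)·3) + 9·((-1)·3 - (-10)·3) = 3·(-48) - 8·87 + 9·27 = -597
Since det(C) ≠ 0, rank(C) = 3 and the system is completely controllable.

-597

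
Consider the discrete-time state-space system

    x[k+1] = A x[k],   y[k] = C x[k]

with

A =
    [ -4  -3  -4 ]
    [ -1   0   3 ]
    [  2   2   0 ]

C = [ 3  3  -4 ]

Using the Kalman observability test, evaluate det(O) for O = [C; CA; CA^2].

CA = [[-23, -17, -3]]
CA^2 = [[103, 63, 41]]
Observability matrix O = [C; CA; CA^2] = [[3, 3, -4], [-23, -17, -3], [103, 63, 41]]
Expanding along the first row, det(O) = 3·((-17)·41 - (-3)·63) - 3·((-23)·41 - (-3)·103) + (-4)·((-23)·63 - (-17)·103) = 3·(-508) - 3·(-634) + (-4)·302 = -830
Since det(O) ≠ 0, rank(O) = 3 and the system is completely observable.

-830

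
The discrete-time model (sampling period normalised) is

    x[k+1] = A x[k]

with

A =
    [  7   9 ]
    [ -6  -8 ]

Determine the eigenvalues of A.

det(zI - A) = z^2 - (tr A)z + det A, with tr A = 7 + (-8) = -1 and det A = 7·(-8) - 9·(-6) = -56 - (-54) = -2.
So p(z) = det(zI - A) = z^2 + z - 2.
Factor z^2 + z - 2: two numbers with sum -1 and product -2 are 1 and -2, so z^2 + z - 2 = (z - 1)(z + 2).
Hence p(z) = (z - 1) (z + 2), with roots -2, 1.

-2, 1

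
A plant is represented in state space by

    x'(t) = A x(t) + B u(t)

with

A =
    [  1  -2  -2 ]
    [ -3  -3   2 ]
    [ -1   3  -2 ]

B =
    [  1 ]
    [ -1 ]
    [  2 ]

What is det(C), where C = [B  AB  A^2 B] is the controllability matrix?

-63

AB = [[-1], [4], [-8]]
A^2B = [[7], [-25], [29]]
Controllability matrix C = [B  AB  A^2B] = [[1, -1, 7], [-1, 4, -25], [2, -8, 29]]
Expanding along the first row, det(C) = 1·(4·29 - (-25)·(-8)) - (-1)·((-1)·29 - (-25)·2) + 7·((-1)·(-8) - 4·2) = 1·(-84) - (-1)·21 + 7·0 = -63
Since det(C) ≠ 0, rank(C) = 3 and the system is completely controllable.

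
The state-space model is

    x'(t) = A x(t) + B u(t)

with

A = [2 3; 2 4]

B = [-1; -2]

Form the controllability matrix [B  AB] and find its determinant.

AB = [[-8], [-10]]
Controllability matrix C = [B  AB] = [[-1, -8], [-2, -10]]
det(C) = (-1)·(-10) - (-8)·(-2) = 10 - 16 = -6
Since det(C) ≠ 0, rank(C) = 2 and the system is completely controllable.

-6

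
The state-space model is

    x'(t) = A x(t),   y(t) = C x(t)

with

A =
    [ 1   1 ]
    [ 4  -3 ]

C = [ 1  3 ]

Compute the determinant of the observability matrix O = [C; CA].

CA = [[13, -8]]
Observability matrix O = [C; CA] = [[1, 3], [13, -8]]
det(O) = 1·(-8) - 3·13 = -8 - 39 = -47
Since det(O) ≠ 0, rank(O) = 2 and the system is completely observable.

-47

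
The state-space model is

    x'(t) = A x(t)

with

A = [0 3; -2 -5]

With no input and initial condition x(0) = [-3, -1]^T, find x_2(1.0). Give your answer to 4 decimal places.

det(sI - A) = s^2 - (tr A)s + det A, with tr A = 0 + (-5) = -5 and det A = 0·(-5) - 3·(-2) = 0 - (-6) = 6.
So p(s) = det(sI - A) = s^2 + 5s + 6.
Factor s^2 + 5s + 6: two numbers with sum -5 and product 6 are -2 and -3, so s^2 + 5s + 6 = (s + 2)(s + 3).
Hence p(s) = (s + 2) (s + 3), with roots -3, -2.
The eigenvalues -3, -2 are distinct and real, so A is diagonalisable and x(t) = e^{At} x(0) = V diag(e^{λ_i t}) V^{-1} x(0), where the columns of V are the eigenvectors.
λ = -3: A - (-3)I = [[3, 3], [-2, -2]]. Row 1 gives 3·v1 + 3·v2 = 0, so take v_1 = [1, -1]^T.
λ = -2: A - (-2)I = [[2, 3], [-2, -3]]. Row 1 gives 2·v1 + 3·v2 = 0, so take v_2 = [-3, 2]^T.
V = [v_1 v_2] = [[1, -3], [-1, 2]] has det V = -1, so V^{-1} = adj(V)/det V = [[-2, -3], [-1, -1]].
Modal coordinates z(0) = V^{-1} x(0): (-2)·(-3) + (-3)·(-1) = 9; (-1)·(-3) + (-1)·(-1) = 4; so z(0) = [9, 4]^T.
x_2(t) = Σ_i (v_i)_2 · z_i(0) · e^{λ_i t} (row 2 of V times the modal terms).
x_2(1.0) = (-1)·9·e^{-3·1.0} + 2·4·e^{-2·1.0} = (-9)·0.049787 + 8·0.135335 = 0.6346.

0.6346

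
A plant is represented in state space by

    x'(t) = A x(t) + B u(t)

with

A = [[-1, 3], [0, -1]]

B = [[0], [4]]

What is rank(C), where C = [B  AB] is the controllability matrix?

2

AB = [[12], [-4]]
Controllability matrix C = [B  AB] = [[0, 12], [4, -4]]
det(C) = 0·(-4) - 12·4 = 0 - 48 = -48 ≠ 0, so rank(C) = 2.
rank(C) = 2 = n, so the pair (A, B) is completely controllable.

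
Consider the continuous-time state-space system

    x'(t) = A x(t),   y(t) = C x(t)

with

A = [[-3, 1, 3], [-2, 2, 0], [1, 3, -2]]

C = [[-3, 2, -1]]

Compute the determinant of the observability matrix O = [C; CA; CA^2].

713

CA = [[4, -2, -7]]
CA^2 = [[-15, -21, 26]]
Observability matrix O = [C; CA; CA^2] = [[-3, 2, -1], [4, -2, -7], [-15, -21, 26]]
Expanding along the first row, det(O) = (-3)·((-2)·26 - (-7)·(-21)) - 2·(4·26 - (-7)·(-15)) + (-1)·(4·(-21) - (-2)·(-15)) = (-3)·(-199) - 2·(-1) + (-1)·(-114) = 713
Since det(O) ≠ 0, rank(O) = 3 and the system is completely observable.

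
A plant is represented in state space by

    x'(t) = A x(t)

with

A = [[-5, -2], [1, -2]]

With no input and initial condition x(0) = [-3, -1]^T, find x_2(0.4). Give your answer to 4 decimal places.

-0.6984

det(sI - A) = s^2 - (tr A)s + det A, with tr A = (-5) + (-2) = -7 and det A = (-5)·(-2) - (-2)·1 = 10 - (-2) = 12.
So p(s) = det(sI - A) = s^2 + 7s + 12.
Factor s^2 + 7s + 12: two numbers with sum -7 and product 12 are -3 and -4, so s^2 + 7s + 12 = (s + 3)(s + 4).
Hence p(s) = (s + 3) (s + 4), with roots -4, -3.
The eigenvalues -4, -3 are distinct and real, so A is diagonalisable and x(t) = e^{At} x(0) = V diag(e^{λ_i t}) V^{-1} x(0), where the columns of V are the eigenvectors.
λ = -4: A - (-4)I = [[-1, -2], [1, 2]]. Row 1 gives (-1)·v1 + (-2)·v2 = 0, so take v_1 = [2, -1]^T.
λ = -3: A - (-3)I = [[-2, -2], [1, 1]]. Row 1 gives (-2)·v1 + (-2)·v2 = 0, so take v_2 = [-1, 1]^T.
V = [v_1 v_2] = [[2, -1], [-1, 1]] has det V = 1, so V^{-1} = adj(V)/det V = [[1, 1], [1, 2]].
Modal coordinates z(0) = V^{-1} x(0): 1·(-3) + 1·(-1) = -4; 1·(-3) + 2·(-1) = -5; so z(0) = [-4, -5]^T.
x_2(t) = Σ_i (v_i)_2 · z_i(0) · e^{λ_i t} (row 2 of V times the modal terms).
x_2(0.4) = (-1)·(-4)·e^{-4·0.4} + 1·(-5)·e^{-3·0.4} = 4·0.201897 + (-5)·0.301194 = -0.6984.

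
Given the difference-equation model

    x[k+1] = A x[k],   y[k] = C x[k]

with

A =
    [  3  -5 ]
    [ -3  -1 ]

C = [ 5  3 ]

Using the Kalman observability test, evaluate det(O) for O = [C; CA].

-158

CA = [[6, -28]]
Observability matrix O = [C; CA] = [[5, 3], [6, -28]]
det(O) = 5·(-28) - 3·6 = -140 - 18 = -158
Since det(O) ≠ 0, rank(O) = 2 and the system is completely observable.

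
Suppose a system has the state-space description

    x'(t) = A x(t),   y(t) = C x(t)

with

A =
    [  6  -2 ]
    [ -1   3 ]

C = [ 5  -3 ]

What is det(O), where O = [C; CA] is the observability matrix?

CA = [[33, -19]]
Observability matrix O = [C; CA] = [[5, -3], [33, -19]]
det(O) = 5·(-19) - (-3)·33 = -95 - (-99) = 4
Since det(O) ≠ 0, rank(O) = 2 and the system is completely observable.

4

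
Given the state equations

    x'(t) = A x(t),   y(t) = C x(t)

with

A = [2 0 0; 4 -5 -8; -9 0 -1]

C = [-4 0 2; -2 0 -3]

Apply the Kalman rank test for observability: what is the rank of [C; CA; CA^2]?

2

CA = [[-26, 0, -2], [23, 0, 3]]
CA^2 = [[-34, 0, 2], [19, 0, -3]]
Observability matrix O = [C; CA; CA^2] = [[-4, 0, 2], [-2, 0, -3], [-26, 0, -2], [23, 0, 3], [-34, 0, 2], [19, 0, -3]]
Column 2 of O is identically zero, so rank(O) ≤ 2.
The 2×2 minor from rows 1, 2, columns 1, 3 is (-4)·(-3) - 2·(-2) = 12 - (-4) = 16 ≠ 0, so rank(O) = 2.
rank(O) = 2 < n = 3, so the pair (A, C) is not completely observable.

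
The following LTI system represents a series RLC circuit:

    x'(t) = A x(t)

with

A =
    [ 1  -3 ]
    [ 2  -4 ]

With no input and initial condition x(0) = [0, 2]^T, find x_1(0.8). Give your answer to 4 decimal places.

det(sI - A) = s^2 - (tr A)s + det A, with tr A = 1 + (-4) = -3 and det A = 1·(-4) - (-3)·2 = -4 - (-6) = 2.
So p(s) = det(sI - A) = s^2 + 3s + 2.
Factor s^2 + 3s + 2: two numbers with sum -3 and product 2 are -1 and -2, so s^2 + 3s + 2 = (s + 1)(s + 2).
Hence p(s) = (s + 1) (s + 2), with roots -2, -1.
The eigenvalues -2, -1 are distinct and real, so A is diagonalisable and x(t) = e^{At} x(0) = V diag(e^{λ_i t}) V^{-1} x(0), where the columns of V are the eigenvectors.
λ = -2: A - (-2)I = [[3, -3], [2, -2]]. Row 1 gives 3·v1 + (-3)·v2 = 0, so take v_1 = [-1, -1]^T.
λ = -1: A - (-1)I = [[2, -3], [2, -3]]. Row 1 gives 2·v1 + (-3)·v2 = 0, so take v_2 = [-3, -2]^T.
V = [v_1 v_2] = [[-1, -3], [-1, -2]] has det V = -1, so V^{-1} = adj(V)/det V = [[2, -3], [-1, 1]].
Modal coordinates z(0) = V^{-1} x(0): 2·0 + (-3)·2 = -6; (-1)·0 + 1·2 = 2; so z(0) = [-6, 2]^T.
x_1(t) = Σ_i (v_i)_1 · z_i(0) · e^{λ_i t} (row 1 of V times the modal terms).
x_1(0.8) = (-1)·(-6)·e^{-2·0.8} + (-3)·2·e^{-1·0.8} = 6·0.201897 + (-6)·0.449329 = -1.4846.

-1.4846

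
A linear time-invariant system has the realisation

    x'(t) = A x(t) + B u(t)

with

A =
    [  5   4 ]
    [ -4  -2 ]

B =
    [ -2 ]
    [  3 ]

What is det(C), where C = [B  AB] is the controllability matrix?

-10

AB = [[2], [2]]
Controllability matrix C = [B  AB] = [[-2, 2], [3, 2]]
det(C) = (-2)·2 - 2·3 = -4 - 6 = -10
Since det(C) ≠ 0, rank(C) = 2 and the system is completely controllable.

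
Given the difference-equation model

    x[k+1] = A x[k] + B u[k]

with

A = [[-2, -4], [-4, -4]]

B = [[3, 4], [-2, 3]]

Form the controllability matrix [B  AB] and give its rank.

AB = [[2, -20], [-4, -28]]
Controllability matrix C = [B  AB] = [[3, 4, 2, -20], [-2, 3, -4, -28]]
Take the 2×2 submatrix of C formed by columns 1, 2: [[3, 4], [-2, 3]]. Its determinant is 3·3 - 4·(-2) = 9 - (-8) = 17 ≠ 0.
So rank(C) ≥ 2; since C has 2 rows, rank(C) = 2.
rank(C) = 2 = n, so the pair (A, B) is completely controllable.

2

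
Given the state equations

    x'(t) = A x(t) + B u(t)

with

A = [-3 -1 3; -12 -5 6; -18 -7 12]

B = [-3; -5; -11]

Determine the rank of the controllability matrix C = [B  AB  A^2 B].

AB = [[-19], [-5], [-43]]
A^2B = [[-67], [-5], [-139]]
Controllability matrix C = [B  AB  A^2B] = [[-3, -19, -67], [-5, -5, -5], [-11, -43, -139]]
The rows r1, r2, r3 of C are linearly dependent: -2·r1 - r2 + r3 = 0 (check each entry), so rank(C) ≤ 2.
The 2×2 minor from rows 1, 2, columns 1, 2 is (-3)·(-5) - (-19)·(-5) = 15 - 95 = -80 ≠ 0, so rank(C) = 2.
rank(C) = 2 < n = 3, so the pair (A, B) is not completely controllable.

2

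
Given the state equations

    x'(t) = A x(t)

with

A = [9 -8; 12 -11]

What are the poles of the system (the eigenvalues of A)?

det(sI - A) = s^2 - (tr A)s + det A, with tr A = 9 + (-11) = -2 and det A = 9·(-11) - (-8)·12 = -99 - (-96) = -3.
So p(s) = det(sI - A) = s^2 + 2s - 3.
Factor s^2 + 2s - 3: two numbers with sum -2 and product -3 are 1 and -3, so s^2 + 2s - 3 = (s - 1)(s + 3).
Hence p(s) = (s - 1) (s + 3), with roots -3, 1.
At least one eigenvalue has non-negative real part, so the system is not asymptotically stable.

-3, 1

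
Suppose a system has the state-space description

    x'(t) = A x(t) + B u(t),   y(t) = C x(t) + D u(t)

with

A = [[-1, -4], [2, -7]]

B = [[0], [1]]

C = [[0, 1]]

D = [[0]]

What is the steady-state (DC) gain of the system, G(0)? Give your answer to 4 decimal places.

G(0) = C(-A)^{-1}B + D = -C A^{-1} B + D.
det A = 15, so A^{-1} = (1/15)·adj(A) = [[-7/15, 4/15], [-2/15, -1/15]]
A^{-1} B = [4/15, -1/15]^T
C A^{-1} B = -1/15
G(0) = D - C A^{-1} B = 0 - (-1/15) = 1/15 ≈ 0.0667

0.0667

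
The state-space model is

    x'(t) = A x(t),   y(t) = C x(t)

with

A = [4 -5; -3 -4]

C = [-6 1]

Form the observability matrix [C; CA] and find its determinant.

-129

CA = [[-27, 26]]
Observability matrix O = [C; CA] = [[-6, 1], [-27, 26]]
det(O) = (-6)·26 - 1·(-27) = -156 - (-27) = -129
Since det(O) ≠ 0, rank(O) = 2 and the system is completely observable.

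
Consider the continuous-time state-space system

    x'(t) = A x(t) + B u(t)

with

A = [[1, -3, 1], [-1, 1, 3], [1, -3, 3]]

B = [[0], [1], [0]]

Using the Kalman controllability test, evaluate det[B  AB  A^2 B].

AB = [[-3], [1], [-3]]
A^2B = [[-9], [-5], [-15]]
Controllability matrix C = [B  AB  A^2B] = [[0, -3, -9], [1, 1, -5], [0, -3, -15]]
Expanding along the first row, det(C) = 0·(1·(-15) - (-5)·(-3)) - (-3)·(1·(-15) - (-5)·0) + (-9)·(1·(-3) - 1·0) = 0·(-30) - (-3)·(-15) + (-9)·(-3) = -18
Since det(C) ≠ 0, rank(C) = 3 and the system is completely controllable.

-18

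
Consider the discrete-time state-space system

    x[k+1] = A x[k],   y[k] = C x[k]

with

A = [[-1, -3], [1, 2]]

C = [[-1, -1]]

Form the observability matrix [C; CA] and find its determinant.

-1

CA = [[0, 1]]
Observability matrix O = [C; CA] = [[-1, -1], [0, 1]]
det(O) = (-1)·1 - (-1)·0 = -1 - 0 = -1
Since det(O) ≠ 0, rank(O) = 2 and the system is completely observable.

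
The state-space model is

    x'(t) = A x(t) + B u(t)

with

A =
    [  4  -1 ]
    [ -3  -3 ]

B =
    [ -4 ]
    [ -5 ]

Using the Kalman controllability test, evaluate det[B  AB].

AB = [[-11], [27]]
Controllability matrix C = [B  AB] = [[-4, -11], [-5, 27]]
det(C) = (-4)·27 - (-11)·(-5) = -108 - 55 = -163
Since det(C) ≠ 0, rank(C) = 2 and the system is completely controllable.

-163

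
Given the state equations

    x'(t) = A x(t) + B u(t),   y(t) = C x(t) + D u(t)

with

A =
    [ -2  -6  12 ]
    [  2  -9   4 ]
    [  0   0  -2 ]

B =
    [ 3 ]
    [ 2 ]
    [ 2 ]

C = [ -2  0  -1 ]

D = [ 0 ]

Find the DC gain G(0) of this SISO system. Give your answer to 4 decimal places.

-7.6000

G(0) = C(-A)^{-1}B + D = -C A^{-1} B + D.
det A = -60, so A^{-1} = (1/-60)·adj(A) = [[-3/10, 1/5, -7/5], [-1/15, -1/15, -8/15], [0, 0, -1/2]]
A^{-1} B = [-33/10, -7/5, -1]^T
C A^{-1} B = 38/5
G(0) = D - C A^{-1} B = 0 - (38/5) = -38/5 ≈ -7.6000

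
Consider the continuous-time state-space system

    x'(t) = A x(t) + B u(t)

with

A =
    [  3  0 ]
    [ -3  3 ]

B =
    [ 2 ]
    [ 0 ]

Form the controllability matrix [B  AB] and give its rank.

AB = [[6], [-6]]
Controllability matrix C = [B  AB] = [[2, 6], [0, -6]]
det(C) = 2·(-6) - 6·0 = -12 - 0 = -12 ≠ 0, so rank(C) = 2.
rank(C) = 2 = n, so the pair (A, B) is completely controllable.

2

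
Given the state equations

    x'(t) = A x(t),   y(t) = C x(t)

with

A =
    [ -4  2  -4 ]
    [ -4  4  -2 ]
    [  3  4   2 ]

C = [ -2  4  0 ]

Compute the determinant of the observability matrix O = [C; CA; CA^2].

64

CA = [[-8, 12, 0]]
CA^2 = [[-16, 32, 8]]
Observability matrix O = [C; CA; CA^2] = [[-2, 4, 0], [-8, 12, 0], [-16, 32, 8]]
Expanding along the first row, det(O) = (-2)·(12·8 - 0·32) - 4·((-8)·8 - 0·(-16)) + 0·((-8)·32 - 12·(-16)) = (-2)·96 - 4·(-64) + 0·(-64) = 64
Since det(O) ≠ 0, rank(O) = 3 and the system is completely observable.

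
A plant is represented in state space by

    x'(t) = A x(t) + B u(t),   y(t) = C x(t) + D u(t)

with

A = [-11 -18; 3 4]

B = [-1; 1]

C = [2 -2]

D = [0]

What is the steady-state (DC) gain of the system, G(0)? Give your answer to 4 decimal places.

G(0) = C(-A)^{-1}B + D = -C A^{-1} B + D.
det A = 10, so A^{-1} = (1/10)·adj(A) = [[2/5, 9/5], [-3/10, -11/10]]
A^{-1} B = [7/5, -4/5]^T
C A^{-1} B = 22/5
G(0) = D - C A^{-1} B = 0 - (22/5) = -22/5 ≈ -4.4000

-4.4000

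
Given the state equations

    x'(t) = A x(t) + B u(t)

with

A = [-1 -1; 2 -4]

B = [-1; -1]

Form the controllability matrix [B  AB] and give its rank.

1

AB = [[2], [2]]
Controllability matrix C = [B  AB] = [[-1, 2], [-1, 2]]
Every column of C is a scalar multiple of column 1 = [-1, -1] (multipliers 1, -2), so the columns span a one-dimensional space.
C ≠ 0, hence rank(C) = 1.
rank(C) = 1 < n = 2, so the pair (A, B) is not completely controllable.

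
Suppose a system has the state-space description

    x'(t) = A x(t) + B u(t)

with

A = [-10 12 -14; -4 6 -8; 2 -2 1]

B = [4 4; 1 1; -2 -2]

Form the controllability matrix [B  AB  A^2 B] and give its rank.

AB = [[0, 0], [6, 6], [4, 4]]
A^2B = [[16, 16], [4, 4], [-8, -8]]
Controllability matrix C = [B  AB  A^2B] = [[4, 4, 0, 0, 16, 16], [1, 1, 6, 6, 4, 4], [-2, -2, 4, 4, -8, -8]]
The rows r1, r2, r3 of C are linearly dependent: 2·r1 - 2·r2 + 3·r3 = 0 (check each entry), so rank(C) ≤ 2.
The 2×2 minor from rows 1, 2, columns 1, 3 is 4·6 - 0·1 = 24 - 0 = 24 ≠ 0, so rank(C) = 2.
rank(C) = 2 < n = 3, so the pair (A, B) is not completely controllable.

2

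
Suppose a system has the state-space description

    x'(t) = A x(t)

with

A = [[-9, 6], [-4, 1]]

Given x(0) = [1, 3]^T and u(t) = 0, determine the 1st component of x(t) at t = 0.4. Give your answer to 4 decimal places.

1.2963

det(sI - A) = s^2 - (tr A)s + det A, with tr A = (-9) + 1 = -8 and det A = (-9)·1 - 6·(-4) = -9 - (-24) = 15.
So p(s) = det(sI - A) = s^2 + 8s + 15.
Factor s^2 + 8s + 15: two numbers with sum -8 and product 15 are -3 and -5, so s^2 + 8s + 15 = (s + 3)(s + 5).
Hence p(s) = (s + 3) (s + 5), with roots -5, -3.
The eigenvalues -5, -3 are distinct and real, so A is diagonalisable and x(t) = e^{At} x(0) = V diag(e^{λ_i t}) V^{-1} x(0), where the columns of V are the eigenvectors.
λ = -5: A - (-5)I = [[-4, 6], [-4, 6]]. Row 1 gives (-4)·v1 + 6·v2 = 0, so take v_1 = [3, 2]^T.
λ = -3: A - (-3)I = [[-6, 6], [-4, 4]]. Row 1 gives (-6)·v1 + 6·v2 = 0, so take v_2 = [-1, -1]^T.
V = [v_1 v_2] = [[3, -1], [2, -1]] has det V = -1, so V^{-1} = adj(V)/det V = [[1, -1], [2, -3]].
Modal coordinates z(0) = V^{-1} x(0): 1·1 + (-1)·3 = -2; 2·1 + (-3)·3 = -7; so z(0) = [-2, -7]^T.
x_1(t) = Σ_i (v_i)_1 · z_i(0) · e^{λ_i t} (row 1 of V times the modal terms).
x_1(0.4) = 3·(-2)·e^{-5·0.4} + (-1)·(-7)·e^{-3·0.4} = (-6)·0.135335 + 7·0.301194 = 1.2963.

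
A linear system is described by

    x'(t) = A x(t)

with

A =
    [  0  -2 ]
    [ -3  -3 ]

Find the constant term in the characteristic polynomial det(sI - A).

-6

For a 2×2 matrix, det(sI - A) = s^2 - (tr A)s + det A.
tr A = -3, det A = -6.
So p(s) = s^2 + 3s - 6.
The constant term is -6.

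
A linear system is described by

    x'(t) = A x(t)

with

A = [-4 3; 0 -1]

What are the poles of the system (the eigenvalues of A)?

det(sI - A) = s^2 - (tr A)s + det A, with tr A = (-4) + (-1) = -5 and det A = (-4)·(-1) - 3·0 = 4 - 0 = 4.
So p(s) = det(sI - A) = s^2 + 5s + 4.
Factor s^2 + 5s + 4: two numbers with sum -5 and product 4 are -1 and -4, so s^2 + 5s + 4 = (s + 1)(s + 4).
Hence p(s) = (s + 1) (s + 4), with roots -4, -1.
All eigenvalues have negative real part, so the system is asymptotically stable.

-4, -1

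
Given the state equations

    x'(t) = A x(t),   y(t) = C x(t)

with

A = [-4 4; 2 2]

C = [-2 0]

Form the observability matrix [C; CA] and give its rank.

2

CA = [[8, -8]]
Observability matrix O = [C; CA] = [[-2, 0], [8, -8]]
det(O) = (-2)·(-8) - 0·8 = 16 - 0 = 16 ≠ 0, so rank(O) = 2.
rank(O) = 2 = n, so the pair (A, C) is completely observable.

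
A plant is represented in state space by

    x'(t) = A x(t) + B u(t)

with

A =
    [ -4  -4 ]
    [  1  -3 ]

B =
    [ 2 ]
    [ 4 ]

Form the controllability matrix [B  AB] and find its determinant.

76

AB = [[-24], [-10]]
Controllability matrix C = [B  AB] = [[2, -24], [4, -10]]
det(C) = 2·(-10) - (-24)·4 = -20 - (-96) = 76
Since det(C) ≠ 0, rank(C) = 2 and the system is completely controllable.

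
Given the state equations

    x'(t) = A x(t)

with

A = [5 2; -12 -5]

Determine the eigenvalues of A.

det(sI - A) = s^2 - (tr A)s + det A, with tr A = 5 + (-5) = 0 and det A = 5·(-5) - 2·(-12) = -25 - (-24) = -1.
So p(s) = det(sI - A) = s^2 - 1.
Factor s^2 - 1: two numbers with sum 0 and product -1 are 1 and -1, so s^2 - 1 = (s - 1)(s + 1).
Hence p(s) = (s - 1) (s + 1), with roots -1, 1.
At least one eigenvalue has non-negative real part, so the system is not asymptotically stable.

-1, 1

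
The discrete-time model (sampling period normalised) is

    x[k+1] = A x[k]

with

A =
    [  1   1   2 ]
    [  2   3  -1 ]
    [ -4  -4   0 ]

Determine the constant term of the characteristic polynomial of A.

Expand det(zI - A) for the 3×3 matrix.
p(z) = z^3 - 4z^2 + 5z - 8.
(Check: constant term = det(-A) = (-1)^3 det A = -8; coefficient of z^2 = -tr A = -4.)
The constant term is -8.

-8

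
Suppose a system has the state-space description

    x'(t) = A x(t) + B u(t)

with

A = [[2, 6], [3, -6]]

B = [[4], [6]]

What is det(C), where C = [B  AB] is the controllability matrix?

AB = [[44], [-24]]
Controllability matrix C = [B  AB] = [[4, 44], [6, -24]]
det(C) = 4·(-24) - 44·6 = -96 - 264 = -360
Since det(C) ≠ 0, rank(C) = 2 and the system is completely controllable.

-360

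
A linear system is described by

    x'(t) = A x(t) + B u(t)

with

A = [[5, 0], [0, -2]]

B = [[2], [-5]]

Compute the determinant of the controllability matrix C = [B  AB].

70

AB = [[10], [10]]
Controllability matrix C = [B  AB] = [[2, 10], [-5, 10]]
det(C) = 2·10 - 10·(-5) = 20 - (-50) = 70
Since det(C) ≠ 0, rank(C) = 2 and the system is completely controllable.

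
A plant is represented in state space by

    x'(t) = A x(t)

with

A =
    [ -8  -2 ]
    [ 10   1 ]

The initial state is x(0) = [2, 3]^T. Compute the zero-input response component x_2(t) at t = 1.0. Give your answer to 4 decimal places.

1.1564

det(sI - A) = s^2 - (tr A)s + det A, with tr A = (-8) + 1 = -7 and det A = (-8)·1 - (-2)·10 = -8 - (-20) = 12.
So p(s) = det(sI - A) = s^2 + 7s + 12.
Factor s^2 + 7s + 12: two numbers with sum -7 and product 12 are -3 and -4, so s^2 + 7s + 12 = (s + 3)(s + 4).
Hence p(s) = (s + 3) (s + 4), with roots -4, -3.
The eigenvalues -4, -3 are distinct and real, so A is diagonalisable and x(t) = e^{At} x(0) = V diag(e^{λ_i t}) V^{-1} x(0), where the columns of V are the eigenvectors.
λ = -4: A - (-4)I = [[-4, -2], [10, 5]]. Row 1 gives (-4)·v1 + (-2)·v2 = 0, so take v_1 = [1, -2]^T.
λ = -3: A - (-3)I = [[-5, -2], [10, 4]]. Row 1 gives (-5)·v1 + (-2)·v2 = 0, so take v_2 = [-2, 5]^T.
V = [v_1 v_2] = [[1, -2], [-2, 5]] has det V = 1, so V^{-1} = adj(V)/det V = [[5, 2], [2, 1]].
Modal coordinates z(0) = V^{-1} x(0): 5·2 + 2·3 = 16; 2·2 + 1·3 = 7; so z(0) = [16, 7]^T.
x_2(t) = Σ_i (v_i)_2 · z_i(0) · e^{λ_i t} (row 2 of V times the modal terms).
x_2(1.0) = (-2)·16·e^{-4·1.0} + 5·7·e^{-3·1.0} = (-32)·0.018316 + 35·0.049787 = 1.1564.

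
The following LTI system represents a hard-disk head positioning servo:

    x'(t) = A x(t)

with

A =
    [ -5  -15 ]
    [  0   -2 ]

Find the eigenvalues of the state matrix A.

-5, -2

det(sI - A) = s^2 - (tr A)s + det A, with tr A = (-5) + (-2) = -7 and det A = (-5)·(-2) - (-15)·0 = 10 - 0 = 10.
So p(s) = det(sI - A) = s^2 + 7s + 10.
Factor s^2 + 7s + 10: two numbers with sum -7 and product 10 are -2 and -5, so s^2 + 7s + 10 = (s + 2)(s + 5).
Hence p(s) = (s + 2) (s + 5), with roots -5, -2.
All eigenvalues have negative real part, so the system is asymptotically stable.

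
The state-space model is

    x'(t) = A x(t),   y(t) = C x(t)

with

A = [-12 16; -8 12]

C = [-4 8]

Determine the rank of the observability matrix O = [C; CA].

1

CA = [[-16, 32]]
Observability matrix O = [C; CA] = [[-4, 8], [-16, 32]]
Every row of O is a scalar multiple of row 1 = [-4, 8] (multipliers 1, 4), so the rows span a one-dimensional space.
O ≠ 0, hence rank(O) = 1.
rank(O) = 1 < n = 2, so the pair (A, C) is not completely observable.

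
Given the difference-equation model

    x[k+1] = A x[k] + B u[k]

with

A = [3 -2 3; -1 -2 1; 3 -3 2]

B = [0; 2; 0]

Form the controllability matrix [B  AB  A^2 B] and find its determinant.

168

AB = [[-4], [-4], [-6]]
A^2B = [[-22], [6], [-12]]
Controllability matrix C = [B  AB  A^2B] = [[0, -4, -22], [2, -4, 6], [0, -6, -12]]
Expanding along the first row, det(C) = 0·((-4)·(-12) - 6·(-6)) - (-4)·(2·(-12) - 6·0) + (-22)·(2·(-6) - (-4)·0) = 0·84 - (-4)·(-24) + (-22)·(-12) = 168
Since det(C) ≠ 0, rank(C) = 3 and the system is completely controllable.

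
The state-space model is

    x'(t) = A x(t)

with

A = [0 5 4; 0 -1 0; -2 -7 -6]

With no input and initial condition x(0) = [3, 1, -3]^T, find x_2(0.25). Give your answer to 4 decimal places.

det(sI - A) = s^3 - (tr A)s^2 + (M11 + M22 + M33)s - det A, where Mii is the 2×2 principal minor of A obtained by deleting row i and column i.
tr A = 0 + (-1) + (-6) = -7; M11 = (-1)·(-6) - 0·(-7) = 6 - 0 = 6; M22 = 0·(-6) - 4·(-2) = 0 - (-8) = 8; M33 = 0·(-1) - 5·0 = 0 - 0 = 0; sum of minors = 14.
det A = 0·((-1)·(-6) - 0·(-7)) - 5·(0·(-6) - 0·(-2)) + 4·(0·(-7) - (-1)·(-2)) = 0·6 - 5·0 + 4·(-2) = -8.
So p(s) = det(sI - A) = s^3 + 7s^2 + 14s + 8.
Rational-root test: any integer root divides 8. Testing small divisors, s = -1 works: p(-1) = -1 + 7 + (-14) + 8 = 0, so (s + 1) is a factor.
Dividing, p(s) = (s + 1)(s^2 + 6s + 8).
Factor s^2 + 6s + 8: two numbers with sum -6 and product 8 are -2 and -4, so s^2 + 6s + 8 = (s + 2)(s + 4).
Hence p(s) = (s + 1) (s + 2) (s + 4), with roots -4, -2, -1.
The eigenvalues -4, -2, -1 are distinct and real, so A is diagonalisable and x(t) = e^{At} x(0) = V diag(e^{λ_i t}) V^{-1} x(0), where the columns of V are the eigenvectors.
λ = -4: A - (-4)I = [[4, 5, 4], [0, 3, 0], [-2, -7, -2]]. v must be orthogonal to every row; (row 1) × (row 2) = [-12, 0, 12], so take v_1 = [1, 0, -1]^T.
λ = -2: A - (-2)I = [[2, 5, 4], [0, 1, 0], [-2, -7, -4]]. v must be orthogonal to every row; (row 1) × (row 2) = [-4, 0, 2], so take v_2 = [2, 0, -1]^T.
λ = -1: A - (-1)I = [[1, 5, 4], [0, 0, 0], [-2, -7, -5]]. v must be orthogonal to every row; (row 1) × (row 3) = [3, -3, 3], so take v_3 = [-1, 1, -1]^T.
V = [v_1 v_2 v_3] = [[1, 2, -1], [0, 0, 1], [-1, -1, -1]] has det V = -1, so V^{-1} = adj(V)/det V = [[-1, -3, -2], [1, 2, 1], [0, 1, 0]].
Modal coordinates z(0) = V^{-1} x(0): (-1)·3 + (-3)·1 + (-2)·(-3) = 0; 1·3 + 2·1 + 1·(-3) = 2; 0·3 + 1·1 + 0·(-3) = 1; so z(0) = [0, 2, 1]^T.
x_2(t) = Σ_i (v_i)_2 · z_i(0) · e^{λ_i t} (row 2 of V times the modal terms).
x_2(0.25) = 0·0·e^{-4·0.25} + 0·2·e^{-2·0.25} + 1·1·e^{-1·0.25} = 0·0.367879 + 0·0.606531 + 1·0.778801 = 0.7788.

0.7788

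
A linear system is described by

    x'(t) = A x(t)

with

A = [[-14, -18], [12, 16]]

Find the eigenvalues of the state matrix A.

det(sI - A) = s^2 - (tr A)s + det A, with tr A = (-14) + 16 = 2 and det A = (-14)·16 - (-18)·12 = -224 - (-216) = -8.
So p(s) = det(sI - A) = s^2 - 2s - 8.
Factor s^2 - 2s - 8: two numbers with sum 2 and product -8 are 4 and -2, so s^2 - 2s - 8 = (s - 4)(s + 2).
Hence p(s) = (s - 4) (s + 2), with roots -2, 4.
At least one eigenvalue has non-negative real part, so the system is not asymptotically stable.

-2, 4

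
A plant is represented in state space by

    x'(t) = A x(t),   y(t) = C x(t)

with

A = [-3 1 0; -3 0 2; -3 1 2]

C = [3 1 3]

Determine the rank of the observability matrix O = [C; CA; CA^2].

3

CA = [[-21, 6, 8]]
CA^2 = [[21, -13, 28]]
Observability matrix O = [C; CA; CA^2] = [[3, 1, 3], [-21, 6, 8], [21, -13, 28]]
det(O) = 3·(6·28 - 8·(-13)) - 1·((-21)·28 - 8·21) + 3·((-21)·(-13) - 6·21) = 3·272 - 1·(-756) + 3·147 = 2013 ≠ 0, so rank(O) = 3.
rank(O) = 3 = n, so the pair (A, C) is completely observable.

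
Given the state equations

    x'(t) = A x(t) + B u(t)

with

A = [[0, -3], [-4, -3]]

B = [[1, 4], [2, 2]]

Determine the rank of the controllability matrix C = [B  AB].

2

AB = [[-6, -6], [-10, -22]]
Controllability matrix C = [B  AB] = [[1, 4, -6, -6], [2, 2, -10, -22]]
Take the 2×2 submatrix of C formed by columns 1, 2: [[1, 4], [2, 2]]. Its determinant is 1·2 - 4·2 = 2 - 8 = -6 ≠ 0.
So rank(C) ≥ 2; since C has 2 rows, rank(C) = 2.
rank(C) = 2 = n, so the pair (A, B) is completely controllable.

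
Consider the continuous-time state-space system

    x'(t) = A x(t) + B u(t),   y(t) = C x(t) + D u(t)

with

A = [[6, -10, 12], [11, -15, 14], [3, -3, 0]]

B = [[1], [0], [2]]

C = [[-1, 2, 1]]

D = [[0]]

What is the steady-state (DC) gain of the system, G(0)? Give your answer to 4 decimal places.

G(0) = C(-A)^{-1}B + D = -C A^{-1} B + D.
det A = -24, so A^{-1} = (1/-24)·adj(A) = [[-7/4, 3/2, -5/3], [-7/4, 3/2, -2], [-1/2, 1/2, -5/6]]
A^{-1} B = [-61/12, -23/4, -13/6]^T
C A^{-1} B = -103/12
G(0) = D - C A^{-1} B = 0 - (-103/12) = 103/12 ≈ 8.5833

8.5833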